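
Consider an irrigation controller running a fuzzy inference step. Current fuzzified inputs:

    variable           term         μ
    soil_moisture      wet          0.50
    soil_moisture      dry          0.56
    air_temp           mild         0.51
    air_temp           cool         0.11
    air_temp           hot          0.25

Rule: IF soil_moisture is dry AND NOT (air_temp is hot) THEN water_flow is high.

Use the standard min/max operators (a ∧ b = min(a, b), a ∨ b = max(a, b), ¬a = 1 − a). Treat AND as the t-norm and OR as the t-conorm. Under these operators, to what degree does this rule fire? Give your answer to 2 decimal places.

firing strength: dry=0.56, ¬hot=1−0.25=0.75; AND[min(a, b)] → w = 0.56

0.56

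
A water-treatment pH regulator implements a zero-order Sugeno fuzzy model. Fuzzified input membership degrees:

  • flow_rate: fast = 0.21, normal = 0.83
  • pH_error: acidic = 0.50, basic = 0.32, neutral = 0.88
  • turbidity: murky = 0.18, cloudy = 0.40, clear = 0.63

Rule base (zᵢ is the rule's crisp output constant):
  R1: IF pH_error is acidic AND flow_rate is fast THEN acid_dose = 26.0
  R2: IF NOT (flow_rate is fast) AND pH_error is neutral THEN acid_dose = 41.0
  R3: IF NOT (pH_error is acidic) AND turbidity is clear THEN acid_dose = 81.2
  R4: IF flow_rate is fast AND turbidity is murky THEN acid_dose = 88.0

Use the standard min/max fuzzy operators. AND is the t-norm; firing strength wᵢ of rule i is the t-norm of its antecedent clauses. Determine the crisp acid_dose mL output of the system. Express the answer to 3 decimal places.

56.125

R1 (z=26.0): acidic=0.50, fast=0.21; AND[min(a, b)] → w = 0.21
R2 (z=41.0): ¬fast=1−0.21=0.79, neutral=0.88; AND[min(a, b)] → w = 0.79
R3 (z=81.2): ¬acidic=1−0.50=0.50, clear=0.63; AND[min(a, b)] → w = 0.50
R4 (z=88.0): fast=0.21, murky=0.18; AND[min(a, b)] → w = 0.18
Weighted average = (0.21·26.0 + 0.79·41.0 + 0.50·81.2 + 0.18·88.0) / (0.21 + 0.79 + 0.50 + 0.18)
  = 94.2900 / 1.6800 = 56.125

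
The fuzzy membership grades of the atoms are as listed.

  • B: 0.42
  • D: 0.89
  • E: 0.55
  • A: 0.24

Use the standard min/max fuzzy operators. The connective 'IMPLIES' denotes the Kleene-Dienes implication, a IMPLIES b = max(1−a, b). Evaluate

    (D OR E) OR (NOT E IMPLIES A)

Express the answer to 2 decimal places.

D OR E = max(a, b) on (0.89, 0.55) = 0.89
NOT E = 1 − 0.55 = 0.45
NOT E IMPLIES A  [Kleene-Dienes: max(1−a, b)] with a=0.45, b=0.24 → 0.55
(D OR E) OR (NOT E IMPLIES A) = max(a, b) on (0.89, 0.55) = 0.89

0.89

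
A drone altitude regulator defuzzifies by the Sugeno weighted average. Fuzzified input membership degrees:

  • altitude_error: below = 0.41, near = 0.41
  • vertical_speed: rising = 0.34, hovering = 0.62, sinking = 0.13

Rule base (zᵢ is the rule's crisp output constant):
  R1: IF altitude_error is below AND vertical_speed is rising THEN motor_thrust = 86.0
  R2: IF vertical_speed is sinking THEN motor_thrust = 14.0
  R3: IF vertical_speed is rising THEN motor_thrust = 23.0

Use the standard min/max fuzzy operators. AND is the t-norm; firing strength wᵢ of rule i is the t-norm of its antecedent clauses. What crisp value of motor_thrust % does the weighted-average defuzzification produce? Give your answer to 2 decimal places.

48.00

R1 (z=86.0): below=0.41, rising=0.34; AND[min(a, b)] → w = 0.34
R2 (z=14.0): sinking=0.13 → w = 0.13
R3 (z=23.0): rising=0.34 → w = 0.34
Weighted average = (0.34·86.0 + 0.13·14.0 + 0.34·23.0) / (0.34 + 0.13 + 0.34)
  = 38.8800 / 0.8100 = 48.00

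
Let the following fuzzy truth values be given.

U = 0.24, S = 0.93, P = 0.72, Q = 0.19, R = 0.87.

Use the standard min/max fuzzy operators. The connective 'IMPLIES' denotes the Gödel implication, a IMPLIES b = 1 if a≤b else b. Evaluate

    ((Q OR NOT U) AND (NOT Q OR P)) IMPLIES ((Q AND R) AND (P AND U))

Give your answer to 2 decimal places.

NOT U = 1 − 0.24 = 0.76
Q OR NOT U = max(a, b) on (0.19, 0.76) = 0.76
NOT Q = 1 − 0.19 = 0.81
NOT Q OR P = max(a, b) on (0.81, 0.72) = 0.81
(Q OR NOT U) AND (NOT Q OR P) = min(a, b) on (0.76, 0.81) = 0.76
Q AND R = min(a, b) on (0.19, 0.87) = 0.19
P AND U = min(a, b) on (0.72, 0.24) = 0.24
(Q AND R) AND (P AND U) = min(a, b) on (0.19, 0.24) = 0.19
((Q OR NOT U) AND (NOT Q OR P)) IMPLIES ((Q AND R) AND (P AND U))  [Gödel: 1 if a≤b else b] with a=0.76, b=0.19 → 0.19

0.19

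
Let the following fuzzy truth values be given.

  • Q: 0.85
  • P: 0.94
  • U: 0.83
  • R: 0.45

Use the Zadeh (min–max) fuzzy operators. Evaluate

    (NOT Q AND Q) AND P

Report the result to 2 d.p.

0.15

NOT Q = 1 − 0.85 = 0.15
NOT Q AND Q = min(a, b) on (0.15, 0.85) = 0.15
(NOT Q AND Q) AND P = min(a, b) on (0.15, 0.94) = 0.15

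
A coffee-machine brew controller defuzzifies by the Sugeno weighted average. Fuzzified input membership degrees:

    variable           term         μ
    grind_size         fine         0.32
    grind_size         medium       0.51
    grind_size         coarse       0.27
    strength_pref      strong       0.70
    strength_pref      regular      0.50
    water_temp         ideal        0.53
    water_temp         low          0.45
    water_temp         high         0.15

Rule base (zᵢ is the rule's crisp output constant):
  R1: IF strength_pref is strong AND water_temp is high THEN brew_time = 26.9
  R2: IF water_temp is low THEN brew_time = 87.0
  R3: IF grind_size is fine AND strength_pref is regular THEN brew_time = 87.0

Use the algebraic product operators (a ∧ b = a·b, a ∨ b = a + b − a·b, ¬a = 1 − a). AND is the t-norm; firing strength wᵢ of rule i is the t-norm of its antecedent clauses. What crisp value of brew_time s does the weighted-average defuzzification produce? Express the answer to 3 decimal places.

R1 (z=26.9): strong=0.70, high=0.15; AND[a·b] → w = 0.1050
R2 (z=87.0): low=0.45 → w = 0.4500
R3 (z=87.0): fine=0.32, regular=0.50; AND[a·b] → w = 0.1600
Weighted average = (0.1050·26.9 + 0.4500·87.0 + 0.1600·87.0) / (0.1050 + 0.4500 + 0.1600)
  = 55.8945 / 0.7150 = 78.174

78.174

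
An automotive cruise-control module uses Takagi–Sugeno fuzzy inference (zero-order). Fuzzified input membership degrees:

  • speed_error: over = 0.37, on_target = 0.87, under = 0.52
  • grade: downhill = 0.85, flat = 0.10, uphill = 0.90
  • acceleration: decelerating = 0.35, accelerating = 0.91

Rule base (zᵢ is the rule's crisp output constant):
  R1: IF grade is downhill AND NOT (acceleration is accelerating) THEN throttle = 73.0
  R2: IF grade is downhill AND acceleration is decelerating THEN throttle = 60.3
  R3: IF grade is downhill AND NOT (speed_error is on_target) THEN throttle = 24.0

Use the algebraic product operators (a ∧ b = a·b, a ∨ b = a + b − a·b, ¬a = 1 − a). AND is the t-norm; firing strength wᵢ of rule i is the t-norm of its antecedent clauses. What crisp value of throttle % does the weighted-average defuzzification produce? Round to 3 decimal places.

54.026

R1 (z=73.0): downhill=0.85, ¬accelerating=1−0.91=0.09; AND[a·b] → w = 0.0765
R2 (z=60.3): downhill=0.85, decelerating=0.35; AND[a·b] → w = 0.2975
R3 (z=24.0): downhill=0.85, ¬on_target=1−0.87=0.13; AND[a·b] → w = 0.1105
Weighted average = (0.0765·73.0 + 0.2975·60.3 + 0.1105·24.0) / (0.0765 + 0.2975 + 0.1105)
  = 26.1757 / 0.4845 = 54.026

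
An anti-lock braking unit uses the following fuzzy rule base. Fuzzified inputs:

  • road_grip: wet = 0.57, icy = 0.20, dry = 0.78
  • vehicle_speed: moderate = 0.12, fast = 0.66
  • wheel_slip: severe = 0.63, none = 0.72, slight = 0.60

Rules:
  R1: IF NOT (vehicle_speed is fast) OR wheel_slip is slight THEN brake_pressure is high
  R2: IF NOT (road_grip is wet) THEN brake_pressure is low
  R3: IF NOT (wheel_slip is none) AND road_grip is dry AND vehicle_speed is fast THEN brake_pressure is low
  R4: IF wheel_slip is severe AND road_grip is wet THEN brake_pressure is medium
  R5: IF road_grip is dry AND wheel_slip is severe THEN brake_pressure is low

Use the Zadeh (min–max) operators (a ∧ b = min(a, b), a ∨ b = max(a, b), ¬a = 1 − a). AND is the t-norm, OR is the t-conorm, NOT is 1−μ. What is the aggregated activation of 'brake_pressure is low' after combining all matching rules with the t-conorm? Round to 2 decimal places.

R1: ¬fast=1−0.66=0.34, slight=0.60; OR[max(a, b)] → w = 0.60
R2: ¬wet=1−0.57=0.43 → w = 0.43
R3: ¬none=1−0.72=0.28, dry=0.78, fast=0.66; AND[min(a, b)] → w = 0.28
R4: severe=0.63, wet=0.57; AND[min(a, b)] → w = 0.57
R5: dry=0.78, severe=0.63; AND[min(a, b)] → w = 0.63
Rules with consequent 'low': {R2, R3, R5} → strengths 0.43, 0.28, 0.63
Aggregate via t-conorm [max(a, b)]: 0.63

0.63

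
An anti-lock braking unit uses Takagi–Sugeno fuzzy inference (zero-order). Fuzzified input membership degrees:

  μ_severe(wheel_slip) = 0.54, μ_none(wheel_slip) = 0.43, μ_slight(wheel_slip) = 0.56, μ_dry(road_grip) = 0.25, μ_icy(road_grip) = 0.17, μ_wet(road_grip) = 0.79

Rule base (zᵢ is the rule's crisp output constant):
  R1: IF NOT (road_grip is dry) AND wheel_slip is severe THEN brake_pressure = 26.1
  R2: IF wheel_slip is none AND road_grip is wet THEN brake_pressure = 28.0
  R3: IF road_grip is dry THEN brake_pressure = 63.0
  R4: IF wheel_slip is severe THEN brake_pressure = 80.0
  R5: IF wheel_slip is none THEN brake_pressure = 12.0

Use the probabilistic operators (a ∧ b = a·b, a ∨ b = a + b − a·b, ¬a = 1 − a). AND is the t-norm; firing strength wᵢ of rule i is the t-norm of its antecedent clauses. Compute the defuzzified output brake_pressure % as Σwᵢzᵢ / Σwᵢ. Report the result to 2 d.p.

R1 (z=26.1): ¬dry=1−0.25=0.75, severe=0.54; AND[a·b] → w = 0.4050
R2 (z=28.0): none=0.43, wet=0.79; AND[a·b] → w = 0.3397
R3 (z=63.0): dry=0.25 → w = 0.2500
R4 (z=80.0): severe=0.54 → w = 0.5400
R5 (z=12.0): none=0.43 → w = 0.4300
Weighted average = (0.4050·26.1 + 0.3397·28.0 + 0.2500·63.0 + 0.5400·80.0 + 0.4300·12.0) / (0.4050 + 0.3397 + 0.2500 + 0.5400 + 0.4300)
  = 84.1921 / 1.9647 = 42.85

42.85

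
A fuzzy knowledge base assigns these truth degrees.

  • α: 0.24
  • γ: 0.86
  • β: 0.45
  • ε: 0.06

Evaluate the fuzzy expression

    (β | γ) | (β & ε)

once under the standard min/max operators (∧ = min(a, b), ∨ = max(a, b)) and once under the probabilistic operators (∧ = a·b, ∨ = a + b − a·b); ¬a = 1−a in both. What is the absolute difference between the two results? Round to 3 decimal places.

0.065

Under standard min/max:
  β | γ = max(a, b) on (0.45, 0.86) = 0.86
  β & ε = min(a, b) on (0.45, 0.06) = 0.06
  (β | γ) | (β & ε) = max(a, b) on (0.86, 0.06) = 0.86
  → value = 0.8600
Under probabilistic:
  β | γ = a + b − a·b on (0.4500, 0.8600) = 0.9230
  β & ε = a·b on (0.4500, 0.0600) = 0.0270
  (β | γ) | (β & ε) = a + b − a·b on (0.9230, 0.0270) = 0.9251
  → value = 0.9251
|0.8600 − 0.9251| = 0.065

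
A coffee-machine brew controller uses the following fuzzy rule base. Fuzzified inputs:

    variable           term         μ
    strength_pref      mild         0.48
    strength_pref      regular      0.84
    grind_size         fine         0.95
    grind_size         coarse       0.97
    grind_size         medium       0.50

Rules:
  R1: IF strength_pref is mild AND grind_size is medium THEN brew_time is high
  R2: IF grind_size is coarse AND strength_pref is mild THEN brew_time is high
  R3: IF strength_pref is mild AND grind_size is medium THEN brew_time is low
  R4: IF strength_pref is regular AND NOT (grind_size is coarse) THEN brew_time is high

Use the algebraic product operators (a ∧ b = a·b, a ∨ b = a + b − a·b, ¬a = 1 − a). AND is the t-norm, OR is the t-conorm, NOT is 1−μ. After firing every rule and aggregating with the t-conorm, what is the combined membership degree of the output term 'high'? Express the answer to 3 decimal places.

R1: mild=0.48, medium=0.50; AND[a·b] → w = 0.2400
R2: coarse=0.97, mild=0.48; AND[a·b] → w = 0.4656
R3: mild=0.48, medium=0.50; AND[a·b] → w = 0.2400
R4: regular=0.84, ¬coarse=1−0.97=0.03; AND[a·b] → w = 0.0252
Rules with consequent 'high': {R1, R2, R4} → strengths 0.2400, 0.4656, 0.0252
Aggregate via t-conorm [a + b − a·b]: 0.6041

0.604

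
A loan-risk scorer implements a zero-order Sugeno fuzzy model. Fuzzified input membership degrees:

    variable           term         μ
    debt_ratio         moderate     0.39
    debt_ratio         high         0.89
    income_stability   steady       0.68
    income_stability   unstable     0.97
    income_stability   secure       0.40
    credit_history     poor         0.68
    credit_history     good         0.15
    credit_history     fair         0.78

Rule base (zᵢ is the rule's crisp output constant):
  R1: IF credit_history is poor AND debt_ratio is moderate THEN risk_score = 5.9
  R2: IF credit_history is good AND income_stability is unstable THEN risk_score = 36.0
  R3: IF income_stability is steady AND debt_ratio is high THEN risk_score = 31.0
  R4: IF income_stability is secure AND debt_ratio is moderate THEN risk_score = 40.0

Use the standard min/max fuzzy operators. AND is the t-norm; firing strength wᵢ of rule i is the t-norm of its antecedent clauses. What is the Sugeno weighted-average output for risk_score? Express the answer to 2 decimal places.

R1 (z=5.9): poor=0.68, moderate=0.39; AND[min(a, b)] → w = 0.39
R2 (z=36.0): good=0.15, unstable=0.97; AND[min(a, b)] → w = 0.15
R3 (z=31.0): steady=0.68, high=0.89; AND[min(a, b)] → w = 0.68
R4 (z=40.0): secure=0.40, moderate=0.39; AND[min(a, b)] → w = 0.39
Weighted average = (0.39·5.9 + 0.15·36.0 + 0.68·31.0 + 0.39·40.0) / (0.39 + 0.15 + 0.68 + 0.39)
  = 44.3810 / 1.6100 = 27.57

27.57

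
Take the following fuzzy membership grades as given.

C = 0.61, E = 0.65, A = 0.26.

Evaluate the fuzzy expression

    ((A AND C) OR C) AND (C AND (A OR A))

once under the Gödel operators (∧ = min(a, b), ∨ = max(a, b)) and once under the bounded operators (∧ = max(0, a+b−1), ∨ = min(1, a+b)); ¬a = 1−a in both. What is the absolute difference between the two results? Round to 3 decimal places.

0.260

Under Gödel:
  A AND C = min(a, b) on (0.26, 0.61) = 0.26
  (A AND C) OR C = max(a, b) on (0.26, 0.61) = 0.61
  A OR A = max(a, b) on (0.26, 0.26) = 0.26
  C AND (A OR A) = min(a, b) on (0.61, 0.26) = 0.26
  ((A AND C) OR C) AND (C AND (A OR A)) = min(a, b) on (0.61, 0.26) = 0.26
  → value = 0.2600
Under bounded:
  A AND C = max(0, a+b−1) on (0.26, 0.61) = 0.00
  (A AND C) OR C = min(1, a+b) on (0.00, 0.61) = 0.61
  A OR A = min(1, a+b) on (0.26, 0.26) = 0.52
  C AND (A OR A) = max(0, a+b−1) on (0.61, 0.52) = 0.13
  ((A AND C) OR C) AND (C AND (A OR A)) = max(0, a+b−1) on (0.61, 0.13) = 0.00
  → value = 0.0000
|0.2600 − 0.0000| = 0.260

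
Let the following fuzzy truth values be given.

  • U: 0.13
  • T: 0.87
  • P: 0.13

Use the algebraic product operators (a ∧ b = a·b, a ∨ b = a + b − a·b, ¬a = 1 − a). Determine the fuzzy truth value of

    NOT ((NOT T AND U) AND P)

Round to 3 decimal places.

0.998

NOT T = 1 − 0.8700 = 0.1300
NOT T AND U = a·b on (0.1300, 0.1300) = 0.0169
(NOT T AND U) AND P = a·b on (0.0169, 0.1300) = 0.0022
NOT ((NOT T AND U) AND P) = 1 − 0.0022 = 0.9978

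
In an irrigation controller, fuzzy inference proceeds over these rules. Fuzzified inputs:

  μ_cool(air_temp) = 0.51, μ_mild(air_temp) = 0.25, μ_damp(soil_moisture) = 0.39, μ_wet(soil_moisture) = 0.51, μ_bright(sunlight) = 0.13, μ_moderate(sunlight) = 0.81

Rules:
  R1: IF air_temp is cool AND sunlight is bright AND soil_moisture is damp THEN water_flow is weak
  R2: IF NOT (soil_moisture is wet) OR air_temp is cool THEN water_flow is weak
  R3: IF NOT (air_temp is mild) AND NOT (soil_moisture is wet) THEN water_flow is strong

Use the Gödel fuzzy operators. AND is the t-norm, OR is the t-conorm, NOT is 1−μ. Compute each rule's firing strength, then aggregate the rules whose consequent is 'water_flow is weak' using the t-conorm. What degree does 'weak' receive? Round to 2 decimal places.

0.51

R1: cool=0.51, bright=0.13, damp=0.39; AND[min(a, b)] → w = 0.13
R2: ¬wet=1−0.51=0.49, cool=0.51; OR[max(a, b)] → w = 0.51
R3: ¬mild=1−0.25=0.75, ¬wet=1−0.51=0.49; AND[min(a, b)] → w = 0.49
Rules with consequent 'weak': {R1, R2} → strengths 0.13, 0.51
Aggregate via t-conorm [max(a, b)]: 0.51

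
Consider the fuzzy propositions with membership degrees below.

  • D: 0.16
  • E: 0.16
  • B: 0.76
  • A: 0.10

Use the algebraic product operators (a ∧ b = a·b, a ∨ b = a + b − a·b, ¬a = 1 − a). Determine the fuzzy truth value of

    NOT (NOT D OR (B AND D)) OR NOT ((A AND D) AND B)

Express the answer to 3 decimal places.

0.990

NOT D = 1 − 0.1600 = 0.8400
B AND D = a·b on (0.7600, 0.1600) = 0.1216
NOT D OR (B AND D) = a + b − a·b on (0.8400, 0.1216) = 0.8595
NOT (NOT D OR (B AND D)) = 1 − 0.8595 = 0.1405
A AND D = a·b on (0.1000, 0.1600) = 0.0160
(A AND D) AND B = a·b on (0.0160, 0.7600) = 0.0122
NOT ((A AND D) AND B) = 1 − 0.0122 = 0.9878
NOT (NOT D OR (B AND D)) OR NOT ((A AND D) AND B) = a + b − a·b on (0.1405, 0.9878) = 0.9895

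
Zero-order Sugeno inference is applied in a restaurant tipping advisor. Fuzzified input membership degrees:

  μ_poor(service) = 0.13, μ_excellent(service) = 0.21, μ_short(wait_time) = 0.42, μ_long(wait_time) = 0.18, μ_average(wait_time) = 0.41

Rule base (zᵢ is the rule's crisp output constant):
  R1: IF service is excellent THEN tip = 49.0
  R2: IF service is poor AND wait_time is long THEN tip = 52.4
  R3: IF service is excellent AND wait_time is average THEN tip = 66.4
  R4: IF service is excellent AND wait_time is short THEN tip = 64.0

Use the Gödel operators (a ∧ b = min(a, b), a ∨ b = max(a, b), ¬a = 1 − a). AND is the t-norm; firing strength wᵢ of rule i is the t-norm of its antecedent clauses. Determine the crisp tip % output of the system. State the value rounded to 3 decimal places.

58.534

R1 (z=49.0): excellent=0.21 → w = 0.21
R2 (z=52.4): poor=0.13, long=0.18; AND[min(a, b)] → w = 0.13
R3 (z=66.4): excellent=0.21, average=0.41; AND[min(a, b)] → w = 0.21
R4 (z=64.0): excellent=0.21, short=0.42; AND[min(a, b)] → w = 0.21
Weighted average = (0.21·49.0 + 0.13·52.4 + 0.21·66.4 + 0.21·64.0) / (0.21 + 0.13 + 0.21 + 0.21)
  = 44.4860 / 0.7600 = 58.534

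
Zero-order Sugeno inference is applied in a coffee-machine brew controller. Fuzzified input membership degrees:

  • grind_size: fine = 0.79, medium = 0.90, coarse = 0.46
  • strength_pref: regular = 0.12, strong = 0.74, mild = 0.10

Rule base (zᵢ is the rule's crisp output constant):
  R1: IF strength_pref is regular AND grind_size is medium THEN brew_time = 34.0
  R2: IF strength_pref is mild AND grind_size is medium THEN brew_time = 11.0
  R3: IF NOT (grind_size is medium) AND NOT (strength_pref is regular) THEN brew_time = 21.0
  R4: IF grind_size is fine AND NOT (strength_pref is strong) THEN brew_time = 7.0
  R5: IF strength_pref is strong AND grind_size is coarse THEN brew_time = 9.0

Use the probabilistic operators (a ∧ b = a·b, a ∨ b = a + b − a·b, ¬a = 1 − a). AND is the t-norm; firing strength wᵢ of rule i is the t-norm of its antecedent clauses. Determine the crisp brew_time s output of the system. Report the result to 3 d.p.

R1 (z=34.0): regular=0.12, medium=0.90; AND[a·b] → w = 0.1080
R2 (z=11.0): mild=0.10, medium=0.90; AND[a·b] → w = 0.0900
R3 (z=21.0): ¬medium=1−0.90=0.10, ¬regular=1−0.12=0.88; AND[a·b] → w = 0.0880
R4 (z=7.0): fine=0.79, ¬strong=1−0.74=0.26; AND[a·b] → w = 0.2054
R5 (z=9.0): strong=0.74, coarse=0.46; AND[a·b] → w = 0.3404
Weighted average = (0.1080·34.0 + 0.0900·11.0 + 0.0880·21.0 + 0.2054·7.0 + 0.3404·9.0) / (0.1080 + 0.0900 + 0.0880 + 0.2054 + 0.3404)
  = 11.0114 / 0.8318 = 13.238

13.238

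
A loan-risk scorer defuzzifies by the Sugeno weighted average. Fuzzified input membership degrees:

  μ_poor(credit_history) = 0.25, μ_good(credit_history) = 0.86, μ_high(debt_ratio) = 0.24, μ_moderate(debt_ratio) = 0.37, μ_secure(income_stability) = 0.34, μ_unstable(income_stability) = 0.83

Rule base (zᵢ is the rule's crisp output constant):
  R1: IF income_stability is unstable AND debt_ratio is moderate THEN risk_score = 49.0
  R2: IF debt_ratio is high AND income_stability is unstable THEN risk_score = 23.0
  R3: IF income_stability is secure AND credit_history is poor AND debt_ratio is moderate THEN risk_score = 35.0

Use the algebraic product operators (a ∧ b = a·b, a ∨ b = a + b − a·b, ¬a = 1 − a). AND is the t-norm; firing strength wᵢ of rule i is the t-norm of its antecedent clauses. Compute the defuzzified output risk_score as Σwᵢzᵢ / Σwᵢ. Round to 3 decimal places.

R1 (z=49.0): unstable=0.83, moderate=0.37; AND[a·b] → w = 0.3071
R2 (z=23.0): high=0.24, unstable=0.83; AND[a·b] → w = 0.1992
R3 (z=35.0): secure=0.34, poor=0.25, moderate=0.37; AND[a·b] → w = 0.0314
Weighted average = (0.3071·49.0 + 0.1992·23.0 + 0.0314·35.0) / (0.3071 + 0.1992 + 0.0314)
  = 20.7302 / 0.5377 = 38.550

38.550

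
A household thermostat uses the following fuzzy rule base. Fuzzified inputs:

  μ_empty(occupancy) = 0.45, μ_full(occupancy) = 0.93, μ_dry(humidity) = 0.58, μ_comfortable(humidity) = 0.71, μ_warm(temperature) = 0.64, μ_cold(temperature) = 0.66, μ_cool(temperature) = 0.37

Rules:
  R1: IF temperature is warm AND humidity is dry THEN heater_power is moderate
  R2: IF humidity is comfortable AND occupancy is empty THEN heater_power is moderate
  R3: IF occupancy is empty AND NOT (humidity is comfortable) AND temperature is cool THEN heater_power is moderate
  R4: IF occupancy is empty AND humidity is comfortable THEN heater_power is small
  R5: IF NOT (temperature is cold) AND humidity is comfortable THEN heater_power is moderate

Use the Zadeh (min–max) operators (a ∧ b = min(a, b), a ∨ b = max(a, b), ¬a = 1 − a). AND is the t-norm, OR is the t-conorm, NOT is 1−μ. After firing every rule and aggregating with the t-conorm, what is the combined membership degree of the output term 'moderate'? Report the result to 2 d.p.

R1: warm=0.64, dry=0.58; AND[min(a, b)] → w = 0.58
R2: comfortable=0.71, empty=0.45; AND[min(a, b)] → w = 0.45
R3: empty=0.45, ¬comfortable=1−0.71=0.29, cool=0.37; AND[min(a, b)] → w = 0.29
R4: empty=0.45, comfortable=0.71; AND[min(a, b)] → w = 0.45
R5: ¬cold=1−0.66=0.34, comfortable=0.71; AND[min(a, b)] → w = 0.34
Rules with consequent 'moderate': {R1, R2, R3, R5} → strengths 0.58, 0.45, 0.29, 0.34
Aggregate via t-conorm [max(a, b)]: 0.58

0.58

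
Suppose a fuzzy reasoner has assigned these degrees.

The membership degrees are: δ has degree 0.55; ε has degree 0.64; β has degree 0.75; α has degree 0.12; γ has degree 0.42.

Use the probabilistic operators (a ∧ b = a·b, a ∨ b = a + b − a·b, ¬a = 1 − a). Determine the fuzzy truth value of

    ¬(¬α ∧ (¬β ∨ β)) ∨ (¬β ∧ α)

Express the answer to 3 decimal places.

0.306

¬α = 1 − 0.1200 = 0.8800
¬β = 1 − 0.7500 = 0.2500
¬β ∨ β = a + b − a·b on (0.2500, 0.7500) = 0.8125
¬α ∧ (¬β ∨ β) = a·b on (0.8800, 0.8125) = 0.7150
¬(¬α ∧ (¬β ∨ β)) = 1 − 0.7150 = 0.2850
¬β = 1 − 0.7500 = 0.2500
¬β ∧ α = a·b on (0.2500, 0.1200) = 0.0300
¬(¬α ∧ (¬β ∨ β)) ∨ (¬β ∧ α) = a + b − a·b on (0.2850, 0.0300) = 0.3065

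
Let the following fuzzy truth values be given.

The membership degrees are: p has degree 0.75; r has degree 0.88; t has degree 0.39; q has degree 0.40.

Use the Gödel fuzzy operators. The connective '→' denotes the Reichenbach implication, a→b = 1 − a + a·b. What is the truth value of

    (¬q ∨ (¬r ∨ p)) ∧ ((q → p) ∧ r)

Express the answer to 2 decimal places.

¬q = 1 − 0.40 = 0.60
¬r = 1 − 0.88 = 0.12
¬r ∨ p = max(a, b) on (0.12, 0.75) = 0.75
¬q ∨ (¬r ∨ p) = max(a, b) on (0.60, 0.75) = 0.75
q → p  [Reichenbach: 1 − a + a·b] with a=0.40, b=0.75 → 0.90
(q → p) ∧ r = min(a, b) on (0.90, 0.88) = 0.88
(¬q ∨ (¬r ∨ p)) ∧ ((q → p) ∧ r) = min(a, b) on (0.75, 0.88) = 0.75

0.75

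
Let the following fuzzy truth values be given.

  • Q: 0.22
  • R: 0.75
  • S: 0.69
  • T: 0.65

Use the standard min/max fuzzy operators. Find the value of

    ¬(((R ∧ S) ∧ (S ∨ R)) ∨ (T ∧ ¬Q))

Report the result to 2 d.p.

0.31

R ∧ S = min(a, b) on (0.75, 0.69) = 0.69
S ∨ R = max(a, b) on (0.69, 0.75) = 0.75
(R ∧ S) ∧ (S ∨ R) = min(a, b) on (0.69, 0.75) = 0.69
¬Q = 1 − 0.22 = 0.78
T ∧ ¬Q = min(a, b) on (0.65, 0.78) = 0.65
((R ∧ S) ∧ (S ∨ R)) ∨ (T ∧ ¬Q) = max(a, b) on (0.69, 0.65) = 0.69
¬(((R ∧ S) ∧ (S ∨ R)) ∨ (T ∧ ¬Q)) = 1 − 0.69 = 0.31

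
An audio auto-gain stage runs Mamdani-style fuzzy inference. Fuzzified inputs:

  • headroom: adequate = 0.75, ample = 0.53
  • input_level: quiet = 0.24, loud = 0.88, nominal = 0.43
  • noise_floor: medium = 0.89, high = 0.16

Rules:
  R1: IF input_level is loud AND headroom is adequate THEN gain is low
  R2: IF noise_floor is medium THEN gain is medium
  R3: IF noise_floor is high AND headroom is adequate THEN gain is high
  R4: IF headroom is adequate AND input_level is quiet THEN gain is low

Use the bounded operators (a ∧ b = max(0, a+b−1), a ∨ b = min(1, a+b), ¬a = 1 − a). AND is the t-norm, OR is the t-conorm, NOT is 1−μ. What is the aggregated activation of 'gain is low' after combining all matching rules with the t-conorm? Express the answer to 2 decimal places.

0.63

R1: loud=0.88, adequate=0.75; AND[max(0, a+b−1)] → w = 0.63
R2: medium=0.89 → w = 0.89
R3: high=0.16, adequate=0.75; AND[max(0, a+b−1)] → w = 0.00
R4: adequate=0.75, quiet=0.24; AND[max(0, a+b−1)] → w = 0.00
Rules with consequent 'low': {R1, R4} → strengths 0.63, 0.00
Aggregate via t-conorm [min(1, a+b)]: 0.63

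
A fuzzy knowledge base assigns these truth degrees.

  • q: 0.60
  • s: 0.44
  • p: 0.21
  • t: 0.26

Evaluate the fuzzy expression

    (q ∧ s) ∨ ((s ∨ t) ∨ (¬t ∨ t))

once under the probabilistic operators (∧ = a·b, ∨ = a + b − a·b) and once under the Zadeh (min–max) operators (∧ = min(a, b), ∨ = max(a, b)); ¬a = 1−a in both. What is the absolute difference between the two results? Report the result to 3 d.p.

0.201

Under probabilistic:
  q ∧ s = a·b on (0.6000, 0.4400) = 0.2640
  s ∨ t = a + b − a·b on (0.4400, 0.2600) = 0.5856
  ¬t = 1 − 0.2600 = 0.7400
  ¬t ∨ t = a + b − a·b on (0.7400, 0.2600) = 0.8076
  (s ∨ t) ∨ (¬t ∨ t) = a + b − a·b on (0.5856, 0.8076) = 0.9203
  (q ∧ s) ∨ ((s ∨ t) ∨ (¬t ∨ t)) = a + b − a·b on (0.2640, 0.9203) = 0.9413
  → value = 0.9413
Under Zadeh (min–max):
  q ∧ s = min(a, b) on (0.60, 0.44) = 0.44
  s ∨ t = max(a, b) on (0.44, 0.26) = 0.44
  ¬t = 1 − 0.26 = 0.74
  ¬t ∨ t = max(a, b) on (0.74, 0.26) = 0.74
  (s ∨ t) ∨ (¬t ∨ t) = max(a, b) on (0.44, 0.74) = 0.74
  (q ∧ s) ∨ ((s ∨ t) ∨ (¬t ∨ t)) = max(a, b) on (0.44, 0.74) = 0.74
  → value = 0.7400
|0.9413 − 0.7400| = 0.201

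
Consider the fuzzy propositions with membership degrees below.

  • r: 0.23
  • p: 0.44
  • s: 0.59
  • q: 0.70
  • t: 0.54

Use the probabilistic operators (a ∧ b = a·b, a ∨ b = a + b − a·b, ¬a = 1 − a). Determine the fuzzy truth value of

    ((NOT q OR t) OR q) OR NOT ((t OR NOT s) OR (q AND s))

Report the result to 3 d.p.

0.919

NOT q = 1 − 0.7000 = 0.3000
NOT q OR t = a + b − a·b on (0.3000, 0.5400) = 0.6780
(NOT q OR t) OR q = a + b − a·b on (0.6780, 0.7000) = 0.9034
NOT s = 1 − 0.5900 = 0.4100
t OR NOT s = a + b − a·b on (0.5400, 0.4100) = 0.7286
q AND s = a·b on (0.7000, 0.5900) = 0.4130
(t OR NOT s) OR (q AND s) = a + b − a·b on (0.7286, 0.4130) = 0.8407
NOT ((t OR NOT s) OR (q AND s)) = 1 − 0.8407 = 0.1593
((NOT q OR t) OR q) OR NOT ((t OR NOT s) OR (q AND s)) = a + b − a·b on (0.9034, 0.1593) = 0.9188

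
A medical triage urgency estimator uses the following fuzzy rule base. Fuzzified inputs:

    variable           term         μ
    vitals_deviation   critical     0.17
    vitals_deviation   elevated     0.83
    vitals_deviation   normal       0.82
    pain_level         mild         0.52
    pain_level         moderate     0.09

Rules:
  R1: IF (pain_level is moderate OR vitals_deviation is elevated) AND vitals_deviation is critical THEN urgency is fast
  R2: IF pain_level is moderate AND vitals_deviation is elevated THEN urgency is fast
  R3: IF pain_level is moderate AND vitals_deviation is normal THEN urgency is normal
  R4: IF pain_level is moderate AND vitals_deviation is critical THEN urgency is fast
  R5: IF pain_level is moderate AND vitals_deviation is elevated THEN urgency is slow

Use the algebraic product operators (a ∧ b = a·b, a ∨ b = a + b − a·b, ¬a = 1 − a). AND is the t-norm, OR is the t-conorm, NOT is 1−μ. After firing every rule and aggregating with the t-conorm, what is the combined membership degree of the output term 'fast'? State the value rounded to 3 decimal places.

R1: (moderate=0.09 OR elevated=0.83) = 0.8453; AND[a·b] with critical=0.17 → w = 0.1437
R2: moderate=0.09, elevated=0.83; AND[a·b] → w = 0.0747
R3: moderate=0.09, normal=0.82; AND[a·b] → w = 0.0738
R4: moderate=0.09, critical=0.17; AND[a·b] → w = 0.0153
R5: moderate=0.09, elevated=0.83; AND[a·b] → w = 0.0747
Rules with consequent 'fast': {R1, R2, R4} → strengths 0.1437, 0.0747, 0.0153
Aggregate via t-conorm [a + b − a·b]: 0.2198

0.220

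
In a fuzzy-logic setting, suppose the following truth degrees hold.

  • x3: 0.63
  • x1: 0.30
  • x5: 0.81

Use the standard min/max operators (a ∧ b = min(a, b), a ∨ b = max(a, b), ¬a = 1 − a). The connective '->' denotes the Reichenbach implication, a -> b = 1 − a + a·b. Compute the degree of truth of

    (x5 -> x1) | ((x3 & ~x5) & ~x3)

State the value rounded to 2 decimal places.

0.43

x5 -> x1  [Reichenbach: 1 − a + a·b] with a=0.81, b=0.30 → 0.43
~x5 = 1 − 0.81 = 0.19
x3 & ~x5 = min(a, b) on (0.63, 0.19) = 0.19
~x3 = 1 − 0.63 = 0.37
(x3 & ~x5) & ~x3 = min(a, b) on (0.19, 0.37) = 0.19
(x5 -> x1) | ((x3 & ~x5) & ~x3) = max(a, b) on (0.43, 0.19) = 0.43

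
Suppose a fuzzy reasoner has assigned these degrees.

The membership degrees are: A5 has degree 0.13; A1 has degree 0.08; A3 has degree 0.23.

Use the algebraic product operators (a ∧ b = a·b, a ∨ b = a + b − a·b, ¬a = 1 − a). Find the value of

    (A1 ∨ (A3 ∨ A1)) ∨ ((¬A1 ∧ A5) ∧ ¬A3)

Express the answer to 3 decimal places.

0.408

A3 ∨ A1 = a + b − a·b on (0.2300, 0.0800) = 0.2916
A1 ∨ (A3 ∨ A1) = a + b − a·b on (0.0800, 0.2916) = 0.3483
¬A1 = 1 − 0.0800 = 0.9200
¬A1 ∧ A5 = a·b on (0.9200, 0.1300) = 0.1196
¬A3 = 1 − 0.2300 = 0.7700
(¬A1 ∧ A5) ∧ ¬A3 = a·b on (0.1196, 0.7700) = 0.0921
(A1 ∨ (A3 ∨ A1)) ∨ ((¬A1 ∧ A5) ∧ ¬A3) = a + b − a·b on (0.3483, 0.0921) = 0.4083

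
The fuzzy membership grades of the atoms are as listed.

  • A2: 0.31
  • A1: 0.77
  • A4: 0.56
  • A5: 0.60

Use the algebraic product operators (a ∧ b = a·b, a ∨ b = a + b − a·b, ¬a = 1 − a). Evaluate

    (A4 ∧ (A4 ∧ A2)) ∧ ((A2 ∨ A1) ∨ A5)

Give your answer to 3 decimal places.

A4 ∧ A2 = a·b on (0.5600, 0.3100) = 0.1736
A4 ∧ (A4 ∧ A2) = a·b on (0.5600, 0.1736) = 0.0972
A2 ∨ A1 = a + b − a·b on (0.3100, 0.7700) = 0.8413
(A2 ∨ A1) ∨ A5 = a + b − a·b on (0.8413, 0.6000) = 0.9365
(A4 ∧ (A4 ∧ A2)) ∧ ((A2 ∨ A1) ∨ A5) = a·b on (0.0972, 0.9365) = 0.0910

0.091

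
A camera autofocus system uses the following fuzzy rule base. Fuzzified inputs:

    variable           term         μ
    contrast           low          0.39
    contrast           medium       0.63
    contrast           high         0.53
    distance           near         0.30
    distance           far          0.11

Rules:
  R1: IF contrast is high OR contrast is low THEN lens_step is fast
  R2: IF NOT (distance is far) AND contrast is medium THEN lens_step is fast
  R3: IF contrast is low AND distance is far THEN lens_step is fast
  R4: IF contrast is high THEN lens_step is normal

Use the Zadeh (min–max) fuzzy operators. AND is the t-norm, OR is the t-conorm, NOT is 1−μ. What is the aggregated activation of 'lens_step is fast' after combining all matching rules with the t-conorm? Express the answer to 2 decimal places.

R1: high=0.53, low=0.39; OR[max(a, b)] → w = 0.53
R2: ¬far=1−0.11=0.89, medium=0.63; AND[min(a, b)] → w = 0.63
R3: low=0.39, far=0.11; AND[min(a, b)] → w = 0.11
R4: high=0.53 → w = 0.53
Rules with consequent 'fast': {R1, R2, R3} → strengths 0.53, 0.63, 0.11
Aggregate via t-conorm [max(a, b)]: 0.63

0.63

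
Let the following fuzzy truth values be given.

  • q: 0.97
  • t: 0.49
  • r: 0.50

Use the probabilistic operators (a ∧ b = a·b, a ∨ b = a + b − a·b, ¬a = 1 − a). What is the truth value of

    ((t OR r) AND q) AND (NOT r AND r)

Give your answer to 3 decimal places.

0.181

t OR r = a + b − a·b on (0.4900, 0.5000) = 0.7450
(t OR r) AND q = a·b on (0.7450, 0.9700) = 0.7227
NOT r = 1 − 0.5000 = 0.5000
NOT r AND r = a·b on (0.5000, 0.5000) = 0.2500
((t OR r) AND q) AND (NOT r AND r) = a·b on (0.7227, 0.2500) = 0.1807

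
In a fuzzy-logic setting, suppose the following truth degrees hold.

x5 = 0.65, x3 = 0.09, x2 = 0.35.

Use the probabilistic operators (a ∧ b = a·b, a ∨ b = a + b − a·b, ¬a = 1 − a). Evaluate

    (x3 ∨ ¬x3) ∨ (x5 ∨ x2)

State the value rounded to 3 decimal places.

¬x3 = 1 − 0.0900 = 0.9100
x3 ∨ ¬x3 = a + b − a·b on (0.0900, 0.9100) = 0.9181
x5 ∨ x2 = a + b − a·b on (0.6500, 0.3500) = 0.7725
(x3 ∨ ¬x3) ∨ (x5 ∨ x2) = a + b − a·b on (0.9181, 0.7725) = 0.9814

0.981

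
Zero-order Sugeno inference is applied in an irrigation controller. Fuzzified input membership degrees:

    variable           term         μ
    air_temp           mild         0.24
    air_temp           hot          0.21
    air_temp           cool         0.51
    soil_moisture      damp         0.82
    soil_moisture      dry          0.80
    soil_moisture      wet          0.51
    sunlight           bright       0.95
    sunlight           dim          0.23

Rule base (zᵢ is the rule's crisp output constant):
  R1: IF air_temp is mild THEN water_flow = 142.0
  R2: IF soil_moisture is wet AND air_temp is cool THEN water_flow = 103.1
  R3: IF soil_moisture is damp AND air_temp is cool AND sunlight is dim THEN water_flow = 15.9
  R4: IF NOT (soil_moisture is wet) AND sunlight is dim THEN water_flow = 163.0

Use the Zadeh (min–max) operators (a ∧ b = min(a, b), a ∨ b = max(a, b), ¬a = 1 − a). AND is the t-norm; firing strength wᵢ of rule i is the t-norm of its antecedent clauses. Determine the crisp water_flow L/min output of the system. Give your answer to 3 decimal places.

R1 (z=142.0): mild=0.24 → w = 0.24
R2 (z=103.1): wet=0.51, cool=0.51; AND[min(a, b)] → w = 0.51
R3 (z=15.9): damp=0.82, cool=0.51, dim=0.23; AND[min(a, b)] → w = 0.23
R4 (z=163.0): ¬wet=1−0.51=0.49, dim=0.23; AND[min(a, b)] → w = 0.23
Weighted average = (0.24·142.0 + 0.51·103.1 + 0.23·15.9 + 0.23·163.0) / (0.24 + 0.51 + 0.23 + 0.23)
  = 127.8080 / 1.2100 = 105.626

105.626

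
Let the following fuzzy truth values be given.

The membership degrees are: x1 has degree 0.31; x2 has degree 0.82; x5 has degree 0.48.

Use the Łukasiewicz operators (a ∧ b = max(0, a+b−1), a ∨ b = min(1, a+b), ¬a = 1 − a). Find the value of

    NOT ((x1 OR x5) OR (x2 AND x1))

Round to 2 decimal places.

0.08

x1 OR x5 = min(1, a+b) on (0.31, 0.48) = 0.79
x2 AND x1 = max(0, a+b−1) on (0.82, 0.31) = 0.13
(x1 OR x5) OR (x2 AND x1) = min(1, a+b) on (0.79, 0.13) = 0.92
NOT ((x1 OR x5) OR (x2 AND x1)) = 1 − 0.92 = 0.08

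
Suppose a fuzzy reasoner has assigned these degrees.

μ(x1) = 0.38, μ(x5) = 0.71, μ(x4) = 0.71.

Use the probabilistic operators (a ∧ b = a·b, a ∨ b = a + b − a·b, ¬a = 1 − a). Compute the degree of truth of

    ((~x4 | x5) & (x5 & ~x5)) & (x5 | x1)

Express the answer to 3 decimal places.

0.134

~x4 = 1 − 0.7100 = 0.2900
~x4 | x5 = a + b − a·b on (0.2900, 0.7100) = 0.7941
~x5 = 1 − 0.7100 = 0.2900
x5 & ~x5 = a·b on (0.7100, 0.2900) = 0.2059
(~x4 | x5) & (x5 & ~x5) = a·b on (0.7941, 0.2059) = 0.1635
x5 | x1 = a + b − a·b on (0.7100, 0.3800) = 0.8202
((~x4 | x5) & (x5 & ~x5)) & (x5 | x1) = a·b on (0.1635, 0.8202) = 0.1341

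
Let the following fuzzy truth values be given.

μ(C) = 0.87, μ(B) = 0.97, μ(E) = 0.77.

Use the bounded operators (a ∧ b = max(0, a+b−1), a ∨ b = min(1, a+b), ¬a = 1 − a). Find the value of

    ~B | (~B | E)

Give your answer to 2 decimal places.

0.83

~B = 1 − 0.97 = 0.03
~B = 1 − 0.97 = 0.03
~B | E = min(1, a+b) on (0.03, 0.77) = 0.80
~B | (~B | E) = min(1, a+b) on (0.03, 0.80) = 0.83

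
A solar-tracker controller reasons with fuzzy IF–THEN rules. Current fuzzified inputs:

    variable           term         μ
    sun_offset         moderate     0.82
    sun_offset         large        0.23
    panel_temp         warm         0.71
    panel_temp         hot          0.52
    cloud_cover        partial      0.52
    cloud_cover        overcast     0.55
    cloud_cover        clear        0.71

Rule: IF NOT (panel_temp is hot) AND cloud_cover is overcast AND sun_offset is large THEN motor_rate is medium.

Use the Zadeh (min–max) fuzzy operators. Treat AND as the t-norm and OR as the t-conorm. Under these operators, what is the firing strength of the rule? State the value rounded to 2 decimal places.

firing strength: ¬hot=1−0.52=0.48, overcast=0.55, large=0.23; AND[min(a, b)] → w = 0.23

0.23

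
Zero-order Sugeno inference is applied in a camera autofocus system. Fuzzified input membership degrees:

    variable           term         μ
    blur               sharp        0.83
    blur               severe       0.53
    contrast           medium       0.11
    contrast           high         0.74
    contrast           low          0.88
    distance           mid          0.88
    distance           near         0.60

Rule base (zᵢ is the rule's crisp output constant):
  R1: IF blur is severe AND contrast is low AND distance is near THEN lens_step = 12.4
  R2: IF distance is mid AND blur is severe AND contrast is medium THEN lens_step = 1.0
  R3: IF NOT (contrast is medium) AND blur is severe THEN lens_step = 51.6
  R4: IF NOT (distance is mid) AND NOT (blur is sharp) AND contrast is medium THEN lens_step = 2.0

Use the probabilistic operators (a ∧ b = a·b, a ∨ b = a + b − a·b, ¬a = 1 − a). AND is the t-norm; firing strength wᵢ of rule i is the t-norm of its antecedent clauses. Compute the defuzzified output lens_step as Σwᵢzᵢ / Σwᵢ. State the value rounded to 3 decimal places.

R1 (z=12.4): severe=0.53, low=0.88, near=0.60; AND[a·b] → w = 0.2798
R2 (z=1.0): mid=0.88, severe=0.53, medium=0.11; AND[a·b] → w = 0.0513
R3 (z=51.6): ¬medium=1−0.11=0.89, severe=0.53; AND[a·b] → w = 0.4717
R4 (z=2.0): ¬mid=1−0.88=0.12, ¬sharp=1−0.83=0.17, medium=0.11; AND[a·b] → w = 0.0022
Weighted average = (0.2798·12.4 + 0.0513·1.0 + 0.4717·51.6 + 0.0022·2.0) / (0.2798 + 0.0513 + 0.4717 + 0.0022)
  = 27.8655 / 0.8051 = 34.612

34.612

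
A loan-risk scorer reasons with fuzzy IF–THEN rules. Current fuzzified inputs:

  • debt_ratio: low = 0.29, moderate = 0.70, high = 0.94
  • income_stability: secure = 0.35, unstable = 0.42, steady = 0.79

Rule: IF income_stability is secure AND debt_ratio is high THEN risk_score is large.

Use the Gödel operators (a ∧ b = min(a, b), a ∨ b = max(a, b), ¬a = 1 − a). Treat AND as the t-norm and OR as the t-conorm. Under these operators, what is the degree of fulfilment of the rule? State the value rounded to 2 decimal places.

0.35

firing strength: secure=0.35, high=0.94; AND[min(a, b)] → w = 0.35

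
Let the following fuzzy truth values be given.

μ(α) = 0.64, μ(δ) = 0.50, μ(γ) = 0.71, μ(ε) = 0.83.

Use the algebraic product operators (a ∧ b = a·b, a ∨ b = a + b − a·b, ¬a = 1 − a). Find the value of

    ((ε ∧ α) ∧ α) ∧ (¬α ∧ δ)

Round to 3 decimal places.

0.061

ε ∧ α = a·b on (0.8300, 0.6400) = 0.5312
(ε ∧ α) ∧ α = a·b on (0.5312, 0.6400) = 0.3400
¬α = 1 − 0.6400 = 0.3600
¬α ∧ δ = a·b on (0.3600, 0.5000) = 0.1800
((ε ∧ α) ∧ α) ∧ (¬α ∧ δ) = a·b on (0.3400, 0.1800) = 0.0612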